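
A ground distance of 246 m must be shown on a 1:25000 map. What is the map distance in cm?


map_cm = 246 * 100 / 25000 = 0.984 cm ≈ 0.98 cm

0.98 cm


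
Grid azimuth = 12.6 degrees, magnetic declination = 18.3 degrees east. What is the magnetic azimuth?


magnetic azimuth = grid azimuth - declination (east +ve)
mag_az = 12.6 - 18.3 = 354.3 degrees

354.3 degrees


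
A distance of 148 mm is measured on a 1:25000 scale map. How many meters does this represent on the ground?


ground = 148 mm * 25000 / 1000 = 3700.0 m

3700.0 m


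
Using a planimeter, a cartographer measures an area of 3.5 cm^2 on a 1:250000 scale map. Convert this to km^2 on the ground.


ground_area = 3.5 * (250000/100)^2 = 21875000.0 m^2 = 21.875 km^2

21.875 km^2


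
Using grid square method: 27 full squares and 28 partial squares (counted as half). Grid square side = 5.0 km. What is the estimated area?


effective squares = 27 + 28 * 0.5 = 41.0
area = 41.0 * 25.0 = 1025.0 km^2

1025.0 km^2


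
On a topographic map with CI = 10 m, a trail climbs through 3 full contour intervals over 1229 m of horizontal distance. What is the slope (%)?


elevation change = 3 * 10 = 30 m
slope = 30 / 1229 * 100 = 2.4%

2.4%


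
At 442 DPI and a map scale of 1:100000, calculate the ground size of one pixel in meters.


pixel_cm = 2.54 / 442 ≈ 0.005747 cm
ground = pixel_cm * 100000 / 100 = 2.54 * 100000 / (442 * 100) = 254000 / 44200 ≈ 5.75 m

5.75 m


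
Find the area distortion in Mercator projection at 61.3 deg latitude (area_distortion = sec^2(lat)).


area_distortion = 1/cos^2(61.3) = 4.336

4.336


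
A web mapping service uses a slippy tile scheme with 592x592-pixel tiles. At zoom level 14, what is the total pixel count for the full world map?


tiles per axis = 2^14 = 16384
total tiles = 16384^2 = 268435456
pixels per axis = 16384 * 592 = 9699328
total pixels = 9699328^2 = 94076963651584

94076963651584 pixels


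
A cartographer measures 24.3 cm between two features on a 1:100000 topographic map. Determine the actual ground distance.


ground = 24.3 cm * 100000 / 100 = 24300.0 m = 24.3 km

24.3 km


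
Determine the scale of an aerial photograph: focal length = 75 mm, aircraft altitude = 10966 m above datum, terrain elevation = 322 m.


scale = f / (H - h) = 75 mm / 10644 m = 75 / 10644000 = 1:141920

1:141920


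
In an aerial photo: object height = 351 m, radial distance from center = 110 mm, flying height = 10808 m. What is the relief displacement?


d = h * r / H = 351 * 110 / 10808 = 3.57 mm

3.57 mm


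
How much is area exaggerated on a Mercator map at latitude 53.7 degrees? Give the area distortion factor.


area_distortion = 1/cos^2(53.7) = 2.853

2.853


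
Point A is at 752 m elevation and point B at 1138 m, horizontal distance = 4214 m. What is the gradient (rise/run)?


gradient = (1138 - 752) / 4214 = 386 / 4214 = 0.0916

0.0916


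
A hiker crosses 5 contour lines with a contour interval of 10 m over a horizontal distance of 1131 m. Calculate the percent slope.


elevation change = 5 * 10 = 50 m
slope = 50 / 1131 * 100 = 4.4%

4.4%


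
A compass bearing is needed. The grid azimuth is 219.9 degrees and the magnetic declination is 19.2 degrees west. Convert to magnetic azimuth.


magnetic azimuth = grid azimuth - declination (east +ve)
mag_az = 219.9 - -19.2 = 239.1 degrees

239.1 degrees


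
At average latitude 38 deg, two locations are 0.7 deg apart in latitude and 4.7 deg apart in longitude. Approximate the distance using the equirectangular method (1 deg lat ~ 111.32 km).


dlat_km = 0.7 * 111.32 = 77.924
dlon_km = 4.7 * 111.32 * cos(38) ≈ 412.29
dist = sqrt(77.924^2 + 412.29^2) ≈ 419.6 km

419.6 km


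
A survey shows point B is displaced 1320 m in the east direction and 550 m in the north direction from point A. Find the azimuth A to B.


az = atan2(1320, 550) = 67.4 deg
adjusted to 0-360: 67.4 degrees

67.4 degrees


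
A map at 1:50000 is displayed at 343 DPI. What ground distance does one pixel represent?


pixel_cm = 2.54 / 343 ≈ 0.007405 cm
ground = pixel_cm * 50000 / 100 = 2.54 * 50000 / (343 * 100) = 127000 / 34300 ≈ 3.7 m

3.7 m


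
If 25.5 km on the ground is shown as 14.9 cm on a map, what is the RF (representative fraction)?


ground = 25.5 km = 2550000 cm; RF denominator = ground / map = 2550000 / 14.9 ≈ 171141; RF = 1:171141

1:171141


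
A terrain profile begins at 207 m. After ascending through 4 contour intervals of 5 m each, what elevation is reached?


elevation = 207 + 4 * 5 = 227 m

227 m


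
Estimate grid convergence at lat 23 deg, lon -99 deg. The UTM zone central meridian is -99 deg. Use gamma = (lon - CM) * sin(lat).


gamma = (-99 - -99) * sin(23) = 0 * 0.390731 = 0.0 degrees

0.0 degrees


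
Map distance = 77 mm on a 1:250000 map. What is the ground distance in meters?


ground = 77 mm * 250000 / 1000 = 19250.0 m

19250.0 m


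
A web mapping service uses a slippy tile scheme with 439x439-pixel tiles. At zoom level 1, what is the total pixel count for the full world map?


tiles per axis = 2^1 = 2
total tiles = 2^2 = 4
pixels per axis = 2 * 439 = 878
total pixels = 878^2 = 770884

770884 pixels


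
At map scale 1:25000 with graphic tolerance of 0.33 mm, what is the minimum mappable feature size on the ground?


ground = 0.33 mm * 25000 / 1000 = 8.25 m

8.25 m


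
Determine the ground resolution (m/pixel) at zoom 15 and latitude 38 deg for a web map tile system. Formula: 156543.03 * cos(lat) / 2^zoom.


res = 156543.03 * cos(38) / 2^15 = 156543.03 * 0.78801075 / 32768 = 3.76 m/pixel

3.76 m/pixel


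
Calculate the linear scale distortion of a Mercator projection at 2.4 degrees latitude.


SF = 1 / cos(2.4) = 1 / 0.999123 = 1.001

1.001


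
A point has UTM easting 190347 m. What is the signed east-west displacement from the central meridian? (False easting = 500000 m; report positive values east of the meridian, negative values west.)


displacement = 190347 - 500000 = -309653 m

-309653 m


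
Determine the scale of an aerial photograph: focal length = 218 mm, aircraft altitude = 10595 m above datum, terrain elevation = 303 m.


scale = f / (H - h) = 218 mm / 10292 m = 218 / 10292000 = 1:47211

1:47211


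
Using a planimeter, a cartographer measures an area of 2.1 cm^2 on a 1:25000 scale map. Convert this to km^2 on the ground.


ground_area = 2.1 * (25000/100)^2 = 131250.0 m^2 = 0.13125 km^2 ≈ 0.131 km^2

0.131 km^2


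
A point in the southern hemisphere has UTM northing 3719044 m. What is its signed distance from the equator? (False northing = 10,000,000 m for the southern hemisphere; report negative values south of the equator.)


For southern: actual = 3719044 - 10000000 = -6280956 m

-6280956 m


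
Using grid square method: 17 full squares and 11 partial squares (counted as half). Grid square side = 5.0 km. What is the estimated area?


effective squares = 17 + 11 * 0.5 = 22.5
area = 22.5 * 25.0 = 562.5 km^2

562.5 km^2


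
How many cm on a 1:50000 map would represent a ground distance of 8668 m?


map_cm = 8668 * 100 / 50000 = 17.336 cm ≈ 17.34 cm

17.34 cm


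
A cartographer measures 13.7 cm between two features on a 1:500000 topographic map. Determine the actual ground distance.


ground = 13.7 cm * 500000 / 100 = 68500.0 m = 68.5 km

68.5 km


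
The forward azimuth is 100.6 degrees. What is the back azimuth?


back azimuth = (100.6 + 180) mod 360 = 280.6 degrees

280.6 degrees


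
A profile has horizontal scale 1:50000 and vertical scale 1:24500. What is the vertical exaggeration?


VE = horizontal_scale / vertical_scale = 50000 / 24500 ≈ 2.0

2.0x


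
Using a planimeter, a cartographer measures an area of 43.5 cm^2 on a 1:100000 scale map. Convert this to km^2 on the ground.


ground_area = 43.5 * (100000/100)^2 = 43500000.0 m^2 = 43.5 km^2

43.5 km^2


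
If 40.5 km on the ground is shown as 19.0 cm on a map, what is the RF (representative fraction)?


ground = 40.5 km = 4050000 cm; RF denominator = ground / map = 4050000 / 19.0 ≈ 213158; RF = 1:213158

1:213158


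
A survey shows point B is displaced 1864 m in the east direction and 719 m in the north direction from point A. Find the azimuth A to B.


az = atan2(1864, 719) = 68.9 deg
adjusted to 0-360: 68.9 degrees

68.9 degrees


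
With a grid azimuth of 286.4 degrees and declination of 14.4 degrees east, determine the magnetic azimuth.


magnetic azimuth = grid azimuth - declination (east +ve)
mag_az = 286.4 - 14.4 = 272.0 degrees

272.0 degrees


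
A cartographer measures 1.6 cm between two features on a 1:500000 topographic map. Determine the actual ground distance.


ground = 1.6 cm * 500000 / 100 = 8000.0 m = 8.0 km

8.0 km


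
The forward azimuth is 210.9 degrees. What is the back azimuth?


back azimuth = (210.9 + 180) mod 360 = 30.9 degrees

30.9 degrees


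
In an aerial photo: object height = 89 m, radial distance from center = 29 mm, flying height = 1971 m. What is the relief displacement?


d = h * r / H = 89 * 29 / 1971 = 1.31 mm

1.31 mm


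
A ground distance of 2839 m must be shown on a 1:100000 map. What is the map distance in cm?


map_cm = 2839 * 100 / 100000 = 2.839 cm ≈ 2.84 cm

2.84 cm


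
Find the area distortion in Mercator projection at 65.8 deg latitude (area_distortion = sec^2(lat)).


area_distortion = 1/cos^2(65.8) = 5.951

5.951


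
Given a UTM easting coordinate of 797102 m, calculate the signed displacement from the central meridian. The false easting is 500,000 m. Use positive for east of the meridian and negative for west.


displacement = 797102 - 500000 = 297102 m

297102 m


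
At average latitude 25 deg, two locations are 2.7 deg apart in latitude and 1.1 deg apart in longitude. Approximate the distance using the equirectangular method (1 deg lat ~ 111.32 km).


dlat_km = 2.7 * 111.32 = 300.564
dlon_km = 1.1 * 111.32 * cos(25) ≈ 110.979
dist = sqrt(300.564^2 + 110.979^2) ≈ 320.4 km

320.4 km


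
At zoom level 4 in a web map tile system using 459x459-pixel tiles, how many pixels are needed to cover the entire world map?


tiles per axis = 2^4 = 16
total tiles = 16^2 = 256
pixels per axis = 16 * 459 = 7344
total pixels = 7344^2 = 53934336

53934336 pixels


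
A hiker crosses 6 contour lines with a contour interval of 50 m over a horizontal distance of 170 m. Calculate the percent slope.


elevation change = 6 * 50 = 300 m
slope = 300 / 170 * 100 = 176.5%

176.5%


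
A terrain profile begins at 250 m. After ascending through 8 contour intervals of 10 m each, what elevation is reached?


elevation = 250 + 8 * 10 = 330 m

330 m


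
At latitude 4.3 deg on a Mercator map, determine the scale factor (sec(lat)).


SF = 1 / cos(4.3) = 1 / 0.997185 = 1.003

1.003


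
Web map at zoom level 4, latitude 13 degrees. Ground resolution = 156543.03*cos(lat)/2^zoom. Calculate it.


res = 156543.03 * cos(13) / 2^4 = 156543.03 * 0.97437006 / 16 = 9533.18 m/pixel

9533.18 m/pixel


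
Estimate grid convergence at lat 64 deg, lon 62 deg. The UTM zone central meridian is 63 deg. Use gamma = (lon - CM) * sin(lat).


gamma = (62 - 63) * sin(64) = -1 * 0.898794 = -0.899 degrees

-0.899 degrees


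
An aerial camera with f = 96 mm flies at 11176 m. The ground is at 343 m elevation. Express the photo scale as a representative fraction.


scale = f / (H - h) = 96 mm / 10833 m = 96 / 10833000 = 1:112844

1:112844


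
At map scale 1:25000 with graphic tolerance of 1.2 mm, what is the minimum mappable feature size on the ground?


ground = 1.2 mm * 25000 / 1000 = 30.0 m

30.0 m


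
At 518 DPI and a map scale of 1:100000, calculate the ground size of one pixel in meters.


pixel_cm = 2.54 / 518 ≈ 0.004903 cm
ground = pixel_cm * 100000 / 100 = 2.54 * 100000 / (518 * 100) = 254000 / 51800 ≈ 4.9 m

4.9 m


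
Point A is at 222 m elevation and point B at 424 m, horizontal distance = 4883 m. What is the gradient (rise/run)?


gradient = (424 - 222) / 4883 = 202 / 4883 = 0.0414

0.0414


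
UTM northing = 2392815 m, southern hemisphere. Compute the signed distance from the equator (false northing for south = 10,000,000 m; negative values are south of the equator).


For southern: actual = 2392815 - 10000000 = -7607185 m

-7607185 m


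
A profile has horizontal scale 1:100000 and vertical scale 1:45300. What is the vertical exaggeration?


VE = horizontal_scale / vertical_scale = 100000 / 45300 ≈ 2.2

2.2x


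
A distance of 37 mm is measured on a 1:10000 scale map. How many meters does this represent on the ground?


ground = 37 mm * 10000 / 1000 = 370.0 m

370.0 m


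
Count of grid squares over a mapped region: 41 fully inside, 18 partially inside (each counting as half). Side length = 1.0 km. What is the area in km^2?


effective squares = 41 + 18 * 0.5 = 50.0
area = 50.0 * 1.0 = 50.0 km^2

50.0 km^2


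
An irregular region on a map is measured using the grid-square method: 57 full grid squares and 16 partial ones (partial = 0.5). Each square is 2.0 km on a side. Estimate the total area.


effective squares = 57 + 16 * 0.5 = 65.0
area = 65.0 * 4.0 = 260.0 km^2

260.0 km^2


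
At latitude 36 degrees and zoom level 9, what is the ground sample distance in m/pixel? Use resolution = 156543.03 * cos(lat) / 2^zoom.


res = 156543.03 * cos(36) / 2^9 = 156543.03 * 0.80901699 / 512 = 247.36 m/pixel

247.36 m/pixel


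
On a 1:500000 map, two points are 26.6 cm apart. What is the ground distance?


ground = 26.6 cm * 500000 / 100 = 133000.0 m = 133.0 km

133.0 km


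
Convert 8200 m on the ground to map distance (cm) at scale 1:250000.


map_cm = 8200 * 100 / 250000 = 3.28 cm

3.28 cm


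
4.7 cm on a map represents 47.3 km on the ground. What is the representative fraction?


ground = 47.3 km = 4730000 cm; RF denominator = ground / map = 4730000 / 4.7 ≈ 1006383; RF = 1:1006383

1:1006383


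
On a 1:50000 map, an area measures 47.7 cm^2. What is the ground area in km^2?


ground_area = 47.7 * (50000/100)^2 = 11925000.0 m^2 = 11.925 km^2

11.925 km^2


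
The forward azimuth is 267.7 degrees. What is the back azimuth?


back azimuth = (267.7 + 180) mod 360 = 87.7 degrees

87.7 degrees


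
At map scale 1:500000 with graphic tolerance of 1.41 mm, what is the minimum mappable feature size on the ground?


ground = 1.41 mm * 500000 / 1000 = 705.0 m

705.0 m


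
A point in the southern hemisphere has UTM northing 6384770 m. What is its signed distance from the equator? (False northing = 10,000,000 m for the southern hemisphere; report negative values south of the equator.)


For southern: actual = 6384770 - 10000000 = -3615230 m

-3615230 m


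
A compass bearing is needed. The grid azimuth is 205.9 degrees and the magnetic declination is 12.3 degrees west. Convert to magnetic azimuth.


magnetic azimuth = grid azimuth - declination (east +ve)
mag_az = 205.9 - -12.3 = 218.2 degrees

218.2 degrees


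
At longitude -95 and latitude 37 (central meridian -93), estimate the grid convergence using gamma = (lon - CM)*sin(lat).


gamma = (-95 - -93) * sin(37) = -2 * 0.601815 = -1.204 degrees

-1.204 degrees


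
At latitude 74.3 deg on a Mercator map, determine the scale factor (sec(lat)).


SF = 1 / cos(74.3) = 1 / 0.2706 = 3.695

3.695


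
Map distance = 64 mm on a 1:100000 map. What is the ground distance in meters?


ground = 64 mm * 100000 / 1000 = 6400.0 m

6400.0 m


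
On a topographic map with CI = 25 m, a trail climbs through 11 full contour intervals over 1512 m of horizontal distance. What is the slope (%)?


elevation change = 11 * 25 = 275 m
slope = 275 / 1512 * 100 = 18.2%

18.2%


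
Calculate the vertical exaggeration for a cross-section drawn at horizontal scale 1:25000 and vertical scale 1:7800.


VE = horizontal_scale / vertical_scale = 25000 / 7800 ≈ 3.2

3.2x


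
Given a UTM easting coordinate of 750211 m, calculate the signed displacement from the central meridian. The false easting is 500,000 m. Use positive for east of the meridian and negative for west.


displacement = 750211 - 500000 = 250211 m

250211 m


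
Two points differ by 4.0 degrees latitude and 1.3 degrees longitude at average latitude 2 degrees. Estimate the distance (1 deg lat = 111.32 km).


dlat_km = 4.0 * 111.32 = 445.28
dlon_km = 1.3 * 111.32 * cos(2) ≈ 144.628
dist = sqrt(445.28^2 + 144.628^2) ≈ 468.2 km

468.2 km


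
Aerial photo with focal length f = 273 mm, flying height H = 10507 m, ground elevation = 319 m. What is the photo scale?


scale = f / (H - h) = 273 mm / 10188 m = 273 / 10188000 = 1:37319

1:37319


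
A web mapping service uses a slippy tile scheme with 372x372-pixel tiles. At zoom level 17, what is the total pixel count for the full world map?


tiles per axis = 2^17 = 131072
total tiles = 131072^2 = 17179869184
pixels per axis = 131072 * 372 = 48758784
total pixels = 48758784^2 = 2377419017158656

2377419017158656 pixels


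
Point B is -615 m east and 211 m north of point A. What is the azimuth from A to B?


az = atan2(-615, 211) = -71.1 deg
adjusted to 0-360: 288.9 degrees

288.9 degrees


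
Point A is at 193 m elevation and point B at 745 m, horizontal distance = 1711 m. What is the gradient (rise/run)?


gradient = (745 - 193) / 1711 = 552 / 1711 = 0.3226

0.3226


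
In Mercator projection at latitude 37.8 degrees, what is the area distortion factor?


area_distortion = 1/cos^2(37.8) = 1.602

1.602


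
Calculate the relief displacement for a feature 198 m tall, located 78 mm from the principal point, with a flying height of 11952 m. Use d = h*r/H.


d = h * r / H = 198 * 78 / 11952 = 1.29 mm

1.29 mm


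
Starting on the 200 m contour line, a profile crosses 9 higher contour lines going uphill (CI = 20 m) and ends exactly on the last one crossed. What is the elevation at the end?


elevation = 200 + 9 * 20 = 380 m

380 m


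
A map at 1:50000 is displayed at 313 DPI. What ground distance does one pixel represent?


pixel_cm = 2.54 / 313 ≈ 0.008115 cm
ground = pixel_cm * 50000 / 100 = 2.54 * 50000 / (313 * 100) = 127000 / 31300 ≈ 4.06 m

4.06 m


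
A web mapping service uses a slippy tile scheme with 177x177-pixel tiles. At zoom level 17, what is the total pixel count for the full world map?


tiles per axis = 2^17 = 131072
total tiles = 131072^2 = 17179869184
pixels per axis = 131072 * 177 = 23199744
total pixels = 23199744^2 = 538228121665536

538228121665536 pixels


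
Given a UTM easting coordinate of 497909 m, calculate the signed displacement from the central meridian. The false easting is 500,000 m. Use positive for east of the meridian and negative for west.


displacement = 497909 - 500000 = -2091 m

-2091 m


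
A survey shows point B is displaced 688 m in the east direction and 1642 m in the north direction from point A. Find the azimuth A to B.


az = atan2(688, 1642) = 22.7 deg
adjusted to 0-360: 22.7 degrees

22.7 degrees


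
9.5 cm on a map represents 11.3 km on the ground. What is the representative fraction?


ground = 11.3 km = 1130000 cm; RF denominator = ground / map = 1130000 / 9.5 ≈ 118947; RF = 1:118947

1:118947


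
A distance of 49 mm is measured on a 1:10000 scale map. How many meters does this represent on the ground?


ground = 49 mm * 10000 / 1000 = 490.0 m

490.0 m


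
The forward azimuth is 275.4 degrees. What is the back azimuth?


back azimuth = (275.4 + 180) mod 360 = 95.4 degrees

95.4 degrees


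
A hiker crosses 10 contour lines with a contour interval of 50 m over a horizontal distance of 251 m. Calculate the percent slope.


elevation change = 10 * 50 = 500 m
slope = 500 / 251 * 100 = 199.2%

199.2%


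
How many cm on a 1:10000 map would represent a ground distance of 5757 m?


map_cm = 5757 * 100 / 10000 = 57.57 cm

57.57 cm


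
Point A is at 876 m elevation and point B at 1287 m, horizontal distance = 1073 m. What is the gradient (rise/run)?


gradient = (1287 - 876) / 1073 = 411 / 1073 = 0.383

0.383


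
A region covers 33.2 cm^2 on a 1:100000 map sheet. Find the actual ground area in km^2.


ground_area = 33.2 * (100000/100)^2 = 33200000.0 m^2 = 33.2 km^2

33.2 km^2


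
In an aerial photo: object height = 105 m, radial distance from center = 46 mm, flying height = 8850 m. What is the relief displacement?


d = h * r / H = 105 * 46 / 8850 = 0.55 mm

0.55 mm


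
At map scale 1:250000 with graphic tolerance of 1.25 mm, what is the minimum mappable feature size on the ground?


ground = 1.25 mm * 250000 / 1000 = 312.5 m

312.5 m


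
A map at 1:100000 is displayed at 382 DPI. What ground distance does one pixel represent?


pixel_cm = 2.54 / 382 ≈ 0.006649 cm
ground = pixel_cm * 100000 / 100 = 2.54 * 100000 / (382 * 100) = 254000 / 38200 ≈ 6.65 m

6.65 m


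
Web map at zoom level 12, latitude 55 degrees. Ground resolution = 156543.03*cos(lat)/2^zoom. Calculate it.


res = 156543.03 * cos(55) / 2^12 = 156543.03 * 0.57357644 / 4096 = 21.92 m/pixel

21.92 m/pixel


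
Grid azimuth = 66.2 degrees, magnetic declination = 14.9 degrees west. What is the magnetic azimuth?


magnetic azimuth = grid azimuth - declination (east +ve)
mag_az = 66.2 - -14.9 = 81.1 degrees

81.1 degrees


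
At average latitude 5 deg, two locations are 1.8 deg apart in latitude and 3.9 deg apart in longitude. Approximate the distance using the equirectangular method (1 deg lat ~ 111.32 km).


dlat_km = 1.8 * 111.32 = 200.376
dlon_km = 3.9 * 111.32 * cos(5) ≈ 432.496
dist = sqrt(200.376^2 + 432.496^2) ≈ 476.7 km

476.7 km


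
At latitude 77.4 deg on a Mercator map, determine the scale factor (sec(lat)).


SF = 1 / cos(77.4) = 1 / 0.218143 = 4.584

4.584


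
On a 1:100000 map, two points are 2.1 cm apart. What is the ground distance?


ground = 2.1 cm * 100000 / 100 = 2100.0 m = 2.1 km

2.1 km


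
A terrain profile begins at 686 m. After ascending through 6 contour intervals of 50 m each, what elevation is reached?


elevation = 686 + 6 * 50 = 986 m

986 m


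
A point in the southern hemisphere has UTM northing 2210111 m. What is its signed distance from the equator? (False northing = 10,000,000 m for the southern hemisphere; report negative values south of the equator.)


For southern: actual = 2210111 - 10000000 = -7789889 m

-7789889 m


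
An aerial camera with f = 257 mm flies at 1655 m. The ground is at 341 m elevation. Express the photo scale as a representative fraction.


scale = f / (H - h) = 257 mm / 1314 m = 257 / 1314000 = 1:5113

1:5113


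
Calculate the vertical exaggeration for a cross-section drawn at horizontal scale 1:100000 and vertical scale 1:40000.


VE = horizontal_scale / vertical_scale = 100000 / 40000 = 2.5

2.5x


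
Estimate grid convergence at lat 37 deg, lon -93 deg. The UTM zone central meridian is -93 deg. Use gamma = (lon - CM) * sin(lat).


gamma = (-93 - -93) * sin(37) = 0 * 0.601815 = 0.0 degrees

0.0 degrees


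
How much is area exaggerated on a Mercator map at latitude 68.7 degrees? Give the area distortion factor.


area_distortion = 1/cos^2(68.7) = 7.579

7.579


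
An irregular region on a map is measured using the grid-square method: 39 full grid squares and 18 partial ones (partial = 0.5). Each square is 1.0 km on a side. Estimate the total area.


effective squares = 39 + 18 * 0.5 = 48.0
area = 48.0 * 1.0 = 48.0 km^2

48.0 km^2


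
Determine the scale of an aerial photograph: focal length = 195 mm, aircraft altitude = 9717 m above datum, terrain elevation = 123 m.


scale = f / (H - h) = 195 mm / 9594 m = 195 / 9594000 = 1:49200

1:49200


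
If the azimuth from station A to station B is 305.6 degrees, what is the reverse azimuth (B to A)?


back azimuth = (305.6 + 180) mod 360 = 125.6 degrees

125.6 degrees


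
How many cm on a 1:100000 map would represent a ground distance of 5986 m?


map_cm = 5986 * 100 / 100000 = 5.986 cm ≈ 5.99 cm

5.99 cm


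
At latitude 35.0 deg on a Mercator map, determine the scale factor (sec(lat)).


SF = 1 / cos(35.0) = 1 / 0.819152 = 1.221

1.221


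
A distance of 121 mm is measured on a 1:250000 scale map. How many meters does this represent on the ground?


ground = 121 mm * 250000 / 1000 = 30250.0 m

30250.0 m


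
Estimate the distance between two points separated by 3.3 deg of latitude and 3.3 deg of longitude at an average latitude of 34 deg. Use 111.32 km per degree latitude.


dlat_km = 3.3 * 111.32 = 367.356
dlon_km = 3.3 * 111.32 * cos(34) ≈ 304.552
dist = sqrt(367.356^2 + 304.552^2) ≈ 477.2 km

477.2 km


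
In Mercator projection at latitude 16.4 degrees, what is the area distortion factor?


area_distortion = 1/cos^2(16.4) = 1.087

1.087


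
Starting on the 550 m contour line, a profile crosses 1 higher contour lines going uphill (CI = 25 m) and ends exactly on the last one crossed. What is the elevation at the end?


elevation = 550 + 1 * 25 = 575 m

575 m


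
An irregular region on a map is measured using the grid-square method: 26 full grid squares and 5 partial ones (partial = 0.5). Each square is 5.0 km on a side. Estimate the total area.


effective squares = 26 + 5 * 0.5 = 28.5
area = 28.5 * 25.0 = 712.5 km^2

712.5 km^2


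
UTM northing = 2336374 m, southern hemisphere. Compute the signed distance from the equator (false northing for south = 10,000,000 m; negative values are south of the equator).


For southern: actual = 2336374 - 10000000 = -7663626 m

-7663626 m


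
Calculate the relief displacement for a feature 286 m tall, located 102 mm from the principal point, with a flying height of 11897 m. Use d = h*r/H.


d = h * r / H = 286 * 102 / 11897 = 2.45 mm

2.45 mm


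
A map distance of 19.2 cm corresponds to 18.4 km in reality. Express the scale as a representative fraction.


ground = 18.4 km = 1840000 cm; RF denominator = ground / map = 1840000 / 19.2 ≈ 95833; RF = 1:95833

1:95833


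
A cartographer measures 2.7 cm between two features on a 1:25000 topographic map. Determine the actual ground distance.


ground = 2.7 cm * 25000 / 100 = 675.0 m

675.0 m


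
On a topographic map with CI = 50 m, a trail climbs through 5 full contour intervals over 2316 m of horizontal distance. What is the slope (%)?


elevation change = 5 * 50 = 250 m
slope = 250 / 2316 * 100 = 10.8%

10.8%


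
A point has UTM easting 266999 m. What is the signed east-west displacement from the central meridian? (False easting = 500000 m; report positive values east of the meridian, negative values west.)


displacement = 266999 - 500000 = -233001 m

-233001 m


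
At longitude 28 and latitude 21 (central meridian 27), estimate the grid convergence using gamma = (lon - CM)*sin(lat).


gamma = (28 - 27) * sin(21) = 1 * 0.358368 = 0.358 degrees

0.358 degrees


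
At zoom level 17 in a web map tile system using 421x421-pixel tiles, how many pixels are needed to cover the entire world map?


tiles per axis = 2^17 = 131072
total tiles = 131072^2 = 17179869184
pixels per axis = 131072 * 421 = 55181312
total pixels = 55181312^2 = 3044977194041344

3044977194041344 pixels


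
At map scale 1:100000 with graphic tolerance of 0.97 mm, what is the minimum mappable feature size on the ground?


ground = 0.97 mm * 100000 / 1000 = 97.0 m

97.0 m


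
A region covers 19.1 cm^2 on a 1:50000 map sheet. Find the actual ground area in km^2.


ground_area = 19.1 * (50000/100)^2 = 4775000.0 m^2 = 4.775 km^2

4.775 km^2


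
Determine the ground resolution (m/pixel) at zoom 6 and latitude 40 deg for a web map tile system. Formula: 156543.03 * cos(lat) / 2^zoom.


res = 156543.03 * cos(40) / 2^6 = 156543.03 * 0.76604444 / 64 = 1873.73 m/pixel

1873.73 m/pixel


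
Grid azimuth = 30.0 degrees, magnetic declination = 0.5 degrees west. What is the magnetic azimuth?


magnetic azimuth = grid azimuth - declination (east +ve)
mag_az = 30.0 - -0.5 = 30.5 degrees

30.5 degrees


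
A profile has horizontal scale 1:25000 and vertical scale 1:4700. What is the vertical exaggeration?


VE = horizontal_scale / vertical_scale = 25000 / 4700 ≈ 5.3

5.3x


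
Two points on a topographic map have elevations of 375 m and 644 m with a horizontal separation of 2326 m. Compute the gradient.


gradient = (644 - 375) / 2326 = 269 / 2326 = 0.1156

0.1156


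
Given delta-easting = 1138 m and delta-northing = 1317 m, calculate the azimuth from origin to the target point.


az = atan2(1138, 1317) = 40.8 deg
adjusted to 0-360: 40.8 degrees

40.8 degrees


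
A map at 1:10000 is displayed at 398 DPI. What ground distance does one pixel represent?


pixel_cm = 2.54 / 398 ≈ 0.006382 cm
ground = pixel_cm * 10000 / 100 = 2.54 * 10000 / (398 * 100) = 25400 / 39800 ≈ 0.64 m

0.64 m


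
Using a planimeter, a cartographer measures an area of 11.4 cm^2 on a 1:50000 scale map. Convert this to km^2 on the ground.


ground_area = 11.4 * (50000/100)^2 = 2850000.0 m^2 = 2.85 km^2

2.85 km^2


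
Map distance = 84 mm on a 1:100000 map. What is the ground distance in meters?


ground = 84 mm * 100000 / 1000 = 8400.0 m

8400.0 m


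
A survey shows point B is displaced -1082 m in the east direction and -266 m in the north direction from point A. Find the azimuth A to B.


az = atan2(-1082, -266) = -103.8 deg
adjusted to 0-360: 256.2 degrees

256.2 degrees


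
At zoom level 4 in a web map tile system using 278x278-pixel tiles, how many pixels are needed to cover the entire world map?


tiles per axis = 2^4 = 16
total tiles = 16^2 = 256
pixels per axis = 16 * 278 = 4448
total pixels = 4448^2 = 19784704

19784704 pixels


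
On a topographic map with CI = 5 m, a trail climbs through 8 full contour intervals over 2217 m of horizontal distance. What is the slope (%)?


elevation change = 8 * 5 = 40 m
slope = 40 / 2217 * 100 = 1.8%

1.8%


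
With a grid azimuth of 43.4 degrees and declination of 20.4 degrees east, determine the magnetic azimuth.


magnetic azimuth = grid azimuth - declination (east +ve)
mag_az = 43.4 - 20.4 = 23.0 degrees

23.0 degrees


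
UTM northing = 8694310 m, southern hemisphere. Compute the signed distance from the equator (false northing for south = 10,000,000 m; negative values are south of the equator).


For southern: actual = 8694310 - 10000000 = -1305690 m

-1305690 m


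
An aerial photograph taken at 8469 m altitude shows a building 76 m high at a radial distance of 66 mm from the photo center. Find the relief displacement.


d = h * r / H = 76 * 66 / 8469 = 0.59 mm

0.59 mm


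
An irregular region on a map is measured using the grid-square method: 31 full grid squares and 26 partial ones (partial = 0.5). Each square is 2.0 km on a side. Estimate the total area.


effective squares = 31 + 26 * 0.5 = 44.0
area = 44.0 * 4.0 = 176.0 km^2

176.0 km^2


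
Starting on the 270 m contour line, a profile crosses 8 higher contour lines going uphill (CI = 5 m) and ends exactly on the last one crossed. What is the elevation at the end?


elevation = 270 + 8 * 5 = 310 m

310 m


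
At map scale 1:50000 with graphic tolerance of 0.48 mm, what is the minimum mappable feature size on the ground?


ground = 0.48 mm * 50000 / 1000 = 24.0 m

24.0 m


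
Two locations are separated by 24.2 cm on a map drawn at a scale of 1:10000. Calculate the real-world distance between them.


ground = 24.2 cm * 10000 / 100 = 2420.0 m = 2.42 km

2.42 km


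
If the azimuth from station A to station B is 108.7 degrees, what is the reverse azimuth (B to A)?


back azimuth = (108.7 + 180) mod 360 = 288.7 degrees

288.7 degrees


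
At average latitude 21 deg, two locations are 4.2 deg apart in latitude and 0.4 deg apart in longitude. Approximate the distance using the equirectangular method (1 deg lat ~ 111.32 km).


dlat_km = 4.2 * 111.32 = 467.544
dlon_km = 0.4 * 111.32 * cos(21) ≈ 41.57
dist = sqrt(467.544^2 + 41.57^2) ≈ 469.4 km

469.4 km


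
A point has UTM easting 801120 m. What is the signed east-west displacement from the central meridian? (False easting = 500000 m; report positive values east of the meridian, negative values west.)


displacement = 801120 - 500000 = 301120 m

301120 m


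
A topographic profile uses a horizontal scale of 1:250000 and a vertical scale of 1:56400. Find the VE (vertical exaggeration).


VE = horizontal_scale / vertical_scale = 250000 / 56400 ≈ 4.4

4.4x


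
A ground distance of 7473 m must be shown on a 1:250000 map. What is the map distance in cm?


map_cm = 7473 * 100 / 250000 = 2.9892 cm ≈ 2.99 cm

2.99 cm


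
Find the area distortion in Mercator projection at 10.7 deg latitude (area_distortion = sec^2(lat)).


area_distortion = 1/cos^2(10.7) = 1.036

1.036


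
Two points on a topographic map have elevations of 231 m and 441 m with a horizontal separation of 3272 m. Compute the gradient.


gradient = (441 - 231) / 3272 = 210 / 3272 = 0.0642

0.0642


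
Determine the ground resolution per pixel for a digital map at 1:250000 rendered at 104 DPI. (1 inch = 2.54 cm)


pixel_cm = 2.54 / 104 ≈ 0.024423 cm
ground = pixel_cm * 250000 / 100 = 2.54 * 250000 / (104 * 100) = 635000 / 10400 ≈ 61.06 m

61.06 m


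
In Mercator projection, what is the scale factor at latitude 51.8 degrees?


SF = 1 / cos(51.8) = 1 / 0.618408 = 1.617

1.617


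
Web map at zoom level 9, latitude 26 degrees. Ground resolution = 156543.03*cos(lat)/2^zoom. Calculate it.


res = 156543.03 * cos(26) / 2^9 = 156543.03 * 0.89879405 / 512 = 274.8 m/pixel

274.8 m/pixel


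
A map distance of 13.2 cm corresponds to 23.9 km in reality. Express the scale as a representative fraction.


ground = 23.9 km = 2390000 cm; RF denominator = ground / map = 2390000 / 13.2 ≈ 181061; RF = 1:181061

1:181061


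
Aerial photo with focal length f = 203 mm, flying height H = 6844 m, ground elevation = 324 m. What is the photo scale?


scale = f / (H - h) = 203 mm / 6520 m = 203 / 6520000 = 1:32118

1:32118


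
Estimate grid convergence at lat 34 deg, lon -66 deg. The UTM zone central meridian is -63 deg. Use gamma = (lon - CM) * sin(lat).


gamma = (-66 - -63) * sin(34) = -3 * 0.559193 = -1.678 degrees

-1.678 degrees


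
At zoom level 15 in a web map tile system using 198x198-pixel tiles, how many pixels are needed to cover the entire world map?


tiles per axis = 2^15 = 32768
total tiles = 32768^2 = 1073741824
pixels per axis = 32768 * 198 = 6488064
total pixels = 6488064^2 = 42094974468096

42094974468096 pixels


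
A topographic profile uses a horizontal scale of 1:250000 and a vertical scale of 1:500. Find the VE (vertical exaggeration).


VE = horizontal_scale / vertical_scale = 250000 / 500 = 500.0

500.0x


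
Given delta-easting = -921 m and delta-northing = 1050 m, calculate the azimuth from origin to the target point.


az = atan2(-921, 1050) = -41.3 deg
adjusted to 0-360: 318.7 degrees

318.7 degrees


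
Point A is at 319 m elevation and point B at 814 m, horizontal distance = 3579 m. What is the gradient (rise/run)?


gradient = (814 - 319) / 3579 = 495 / 3579 = 0.1383

0.1383


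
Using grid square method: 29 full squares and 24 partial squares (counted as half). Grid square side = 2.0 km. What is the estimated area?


effective squares = 29 + 24 * 0.5 = 41.0
area = 41.0 * 4.0 = 164.0 km^2

164.0 km^2


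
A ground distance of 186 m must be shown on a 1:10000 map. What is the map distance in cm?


map_cm = 186 * 100 / 10000 = 1.86 cm

1.86 cm


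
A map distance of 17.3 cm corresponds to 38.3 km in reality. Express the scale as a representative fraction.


ground = 38.3 km = 3830000 cm; RF denominator = ground / map = 3830000 / 17.3 ≈ 221387; RF = 1:221387

1:221387


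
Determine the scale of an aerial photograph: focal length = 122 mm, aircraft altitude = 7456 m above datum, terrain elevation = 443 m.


scale = f / (H - h) = 122 mm / 7013 m = 122 / 7013000 = 1:57484

1:57484


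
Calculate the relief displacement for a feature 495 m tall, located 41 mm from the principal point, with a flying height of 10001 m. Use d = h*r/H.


d = h * r / H = 495 * 41 / 10001 = 2.03 mm

2.03 mm


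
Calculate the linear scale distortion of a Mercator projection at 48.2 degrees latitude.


SF = 1 / cos(48.2) = 1 / 0.666532 = 1.5

1.5


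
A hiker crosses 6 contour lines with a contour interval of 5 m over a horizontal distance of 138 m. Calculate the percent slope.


elevation change = 6 * 5 = 30 m
slope = 30 / 138 * 100 = 21.7%

21.7%


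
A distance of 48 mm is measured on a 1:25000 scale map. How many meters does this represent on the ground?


ground = 48 mm * 25000 / 1000 = 1200.0 m

1200.0 m


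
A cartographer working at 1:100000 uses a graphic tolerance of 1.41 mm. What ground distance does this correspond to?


ground = 1.41 mm * 100000 / 1000 = 141.0 m

141.0 m


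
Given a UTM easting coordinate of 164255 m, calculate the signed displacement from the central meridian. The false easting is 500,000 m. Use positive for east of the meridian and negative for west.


displacement = 164255 - 500000 = -335745 m

-335745 m


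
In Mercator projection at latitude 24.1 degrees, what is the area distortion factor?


area_distortion = 1/cos^2(24.1) = 1.2

1.2


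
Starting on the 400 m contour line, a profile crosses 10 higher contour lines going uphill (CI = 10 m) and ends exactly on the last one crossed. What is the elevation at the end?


elevation = 400 + 10 * 10 = 500 m

500 m


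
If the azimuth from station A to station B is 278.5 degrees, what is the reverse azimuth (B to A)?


back azimuth = (278.5 + 180) mod 360 = 98.5 degrees

98.5 degrees


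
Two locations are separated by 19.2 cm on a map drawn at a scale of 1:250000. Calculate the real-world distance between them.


ground = 19.2 cm * 250000 / 100 = 48000.0 m = 48.0 km

48.0 km


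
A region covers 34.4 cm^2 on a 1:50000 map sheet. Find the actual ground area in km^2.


ground_area = 34.4 * (50000/100)^2 = 8600000.0 m^2 = 8.6 km^2

8.6 km^2


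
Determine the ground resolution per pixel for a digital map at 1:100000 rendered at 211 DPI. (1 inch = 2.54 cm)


pixel_cm = 2.54 / 211 ≈ 0.012038 cm
ground = pixel_cm * 100000 / 100 = 2.54 * 100000 / (211 * 100) = 254000 / 21100 ≈ 12.04 m

12.04 m


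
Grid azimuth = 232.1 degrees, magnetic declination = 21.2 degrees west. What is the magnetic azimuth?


magnetic azimuth = grid azimuth - declination (east +ve)
mag_az = 232.1 - -21.2 = 253.3 degrees

253.3 degrees


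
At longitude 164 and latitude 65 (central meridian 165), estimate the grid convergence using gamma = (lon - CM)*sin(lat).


gamma = (164 - 165) * sin(65) = -1 * 0.906308 = -0.906 degrees

-0.906 degrees


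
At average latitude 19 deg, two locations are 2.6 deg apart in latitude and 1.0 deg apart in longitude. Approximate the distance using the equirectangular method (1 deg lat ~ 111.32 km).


dlat_km = 2.6 * 111.32 = 289.432
dlon_km = 1.0 * 111.32 * cos(19) ≈ 105.255
dist = sqrt(289.432^2 + 105.255^2) ≈ 308.0 km

308.0 km


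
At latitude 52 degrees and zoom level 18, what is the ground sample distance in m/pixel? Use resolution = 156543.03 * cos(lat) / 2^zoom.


res = 156543.03 * cos(52) / 2^18 = 156543.03 * 0.61566148 / 262144 = 0.37 m/pixel

0.37 m/pixel
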